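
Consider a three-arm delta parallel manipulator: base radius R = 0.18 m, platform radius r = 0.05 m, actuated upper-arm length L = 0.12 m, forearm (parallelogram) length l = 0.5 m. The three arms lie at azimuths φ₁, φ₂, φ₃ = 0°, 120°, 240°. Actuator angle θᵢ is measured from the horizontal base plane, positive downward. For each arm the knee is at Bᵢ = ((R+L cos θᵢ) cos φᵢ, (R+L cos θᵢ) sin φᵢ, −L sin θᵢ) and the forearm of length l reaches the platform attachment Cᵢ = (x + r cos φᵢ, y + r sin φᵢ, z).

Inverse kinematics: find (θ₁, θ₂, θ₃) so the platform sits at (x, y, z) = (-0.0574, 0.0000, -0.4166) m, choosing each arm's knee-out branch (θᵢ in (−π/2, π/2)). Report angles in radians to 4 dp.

φ1=0.0° → target in arm frame (-0.0574, 0.0000)
  A cos θ + B sin θ = C:  0.1874·cos θ + -0.4166·sin θ = 0.1122
  √(A²+B²)=0.4568;  θ1 = -1.1481+1.3227 ≈ 0.1746
φ2=120.0° → target in arm frame (0.0287, 0.0497)
  A=0.1013, B=-0.4166, C=(l²−L²−A²−y'²−z²)/(2L)=0.2055
  γ=atan2(-0.4166,0.1013)=-1.3323;  ψ=arccos(0.4792)=1.0710;  θ2=γ+ψ≈-0.2612
arm 3 (φ=240.0°): x'=0.0287, y'=-0.0497
  e−x'=0.1013;  (l²−L²−(e−x')²−y'²−z²)/2L = 0.2055
  γ=atan2(-0.4166,0.1013)=-1.3323;  ψ=arccos(0.4792)=1.0710;  θ3=γ+ψ≈-0.2612

θ₁ = 0.1746, θ₂ = -0.2612, θ₃ = -0.2612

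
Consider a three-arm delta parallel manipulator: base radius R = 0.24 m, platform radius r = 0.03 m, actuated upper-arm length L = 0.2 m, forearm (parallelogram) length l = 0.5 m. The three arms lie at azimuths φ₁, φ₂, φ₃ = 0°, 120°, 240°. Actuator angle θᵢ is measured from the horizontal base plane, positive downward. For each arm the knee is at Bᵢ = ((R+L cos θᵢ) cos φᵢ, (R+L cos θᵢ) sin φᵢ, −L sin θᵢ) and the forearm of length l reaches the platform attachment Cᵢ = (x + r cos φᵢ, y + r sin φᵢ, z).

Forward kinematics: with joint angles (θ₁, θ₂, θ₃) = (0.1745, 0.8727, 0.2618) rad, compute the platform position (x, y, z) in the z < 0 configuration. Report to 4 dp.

(0.0609, -0.0851, -0.3854)

centre 1 = (0.4070·cos0.0°, 0.4070·sin0.0°, -0.0347) = (0.4070, 0.0000, -0.0347)
arm 2 at φ=120.0°: ρ2 = 0.3386;  centre 2 = (-0.1693, 0.2932, -0.1532)
centre 3 = (0.4032·cos240.0°, 0.4032·sin240.0°, -0.0518) = (-0.2016, -0.3492, -0.0518)
|centre ₂|²−|centre ₁|² = -0.0287;  |centre ₃|²−|centre ₁|² = -0.0016
[-1.1525 0.5864 -0.2370]·P = -0.0287;  [-1.2171 -0.6983 -0.0341]·P = -0.0016
Cramer: x(z) = 0.0138-0.1221z;  y(z) = -0.0218+0.1641z
into |P−centre ₁|² = l²: 1.0418z² + 0.1583z + -0.0938 = 0;  Δ = 0.4158;  z = -0.3854 or 0.2335 → z<0 root = -0.3854
x = 0.0609, y = -0.0851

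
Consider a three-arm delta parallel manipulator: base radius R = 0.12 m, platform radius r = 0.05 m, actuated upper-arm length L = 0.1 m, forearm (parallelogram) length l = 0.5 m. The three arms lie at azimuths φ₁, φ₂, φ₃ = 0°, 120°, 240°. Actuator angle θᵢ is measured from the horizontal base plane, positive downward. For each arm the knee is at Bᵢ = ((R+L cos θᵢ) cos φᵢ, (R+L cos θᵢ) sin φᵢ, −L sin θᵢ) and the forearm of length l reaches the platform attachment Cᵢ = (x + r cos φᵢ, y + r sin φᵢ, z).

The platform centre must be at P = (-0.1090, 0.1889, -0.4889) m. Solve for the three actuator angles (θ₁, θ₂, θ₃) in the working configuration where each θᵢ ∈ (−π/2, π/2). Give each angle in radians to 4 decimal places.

arm 1 (φ=0.0°): x'=-0.1090, y'=0.1889
  A cos θ + B sin θ = C:  0.1790·cos θ + -0.4889·sin θ = -0.3337
  √(A²+B²)=0.5206;  θ1 = -1.2198+2.2666 ≈ 1.0468
arm 2 (φ=120.0°): x'=0.2181, y'=-0.0001
  A cos θ + B sin θ = C:  -0.1481·cos θ + -0.4889·sin θ = -0.1048
  θ2 = atan2(B,A) + arccos(C/0.5108) = -0.0876
rotate P by −φ3: (-0.1091, -0.1888, -0.4889)
  A=0.1791, B=-0.4889, C=(l²−L²−A²−y'²−z²)/(2L)=-0.3338
  √(A²+B²)=0.5207;  θ3 = -1.2197+2.2667 ≈ 1.0471

θ₁ = 1.0468, θ₂ = -0.0876, θ₃ = 1.0471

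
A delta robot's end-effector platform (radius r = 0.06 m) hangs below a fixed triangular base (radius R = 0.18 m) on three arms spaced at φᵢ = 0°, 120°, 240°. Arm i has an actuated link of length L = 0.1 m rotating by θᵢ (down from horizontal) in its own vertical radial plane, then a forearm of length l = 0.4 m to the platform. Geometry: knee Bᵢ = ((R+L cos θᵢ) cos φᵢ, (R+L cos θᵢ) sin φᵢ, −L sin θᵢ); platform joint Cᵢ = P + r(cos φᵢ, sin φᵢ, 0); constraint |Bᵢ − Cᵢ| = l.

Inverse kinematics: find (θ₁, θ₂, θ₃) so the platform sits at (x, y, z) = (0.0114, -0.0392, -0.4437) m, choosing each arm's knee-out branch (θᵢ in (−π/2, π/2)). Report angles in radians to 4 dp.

θ₁ = 0.9594, θ₂ = 1.2215, θ₃ = 0.8723

arm 1 (φ=0.0°): x'=0.0114, y'=-0.0392
  A cos θ + B sin θ = C:  0.1086·cos θ + -0.4437·sin θ = -0.3010
  √(A²+B²)=0.4568;  θ1 = -1.3308+2.2902 ≈ 0.9594
rotate P by −φ2: (-0.0396, 0.0097, -0.4437)
  e−x'=0.1596;  (l²−L²−(e−x')²−y'²−z²)/2L = -0.3623
  √(A²+B²)=0.4715;  θ2 = -1.2254+2.4469 ≈ 1.2215
φ3=240.0° → target in arm frame (0.0282, 0.0295)
  A=0.0918, B=-0.4437, C=(l²−L²−A²−y'²−z²)/(2L)=-0.2808
  θ3 = atan2(B,A) + arccos(C/0.4531) = 0.8723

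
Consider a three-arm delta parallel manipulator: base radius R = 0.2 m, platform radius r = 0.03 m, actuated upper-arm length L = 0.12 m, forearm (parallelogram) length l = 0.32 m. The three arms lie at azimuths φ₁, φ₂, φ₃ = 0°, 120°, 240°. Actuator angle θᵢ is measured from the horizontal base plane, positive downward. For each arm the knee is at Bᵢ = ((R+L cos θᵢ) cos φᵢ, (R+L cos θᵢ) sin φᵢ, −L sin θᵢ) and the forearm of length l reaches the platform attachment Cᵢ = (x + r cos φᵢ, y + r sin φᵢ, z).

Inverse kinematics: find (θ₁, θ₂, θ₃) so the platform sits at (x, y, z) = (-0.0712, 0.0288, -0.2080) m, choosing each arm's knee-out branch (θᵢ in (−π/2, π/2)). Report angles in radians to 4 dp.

θ₁ = 1.0470, θ₂ = -0.0873, θ₃ = 0.4363

arm 1 (φ=0.0°): x'=-0.0712, y'=0.0288
  e−x'=0.2412;  (l²−L²−(e−x')²−y'²−z²)/2L = -0.0595
  γ=atan2(-0.2080,0.2412)=-0.7116;  ψ=arccos(-0.1867)=1.7586;  θ1=γ+ψ≈1.0470
φ2=120.0° → target in arm frame (0.0605, 0.0473)
  e−x'=0.1095;  (l²−L²−(e−x')²−y'²−z²)/2L = 0.1272
  γ=atan2(-0.2080,0.1095)=-1.0864;  ψ=arccos(0.5411)=0.9991;  θ2=γ+ψ≈-0.0873
φ3=240.0° → target in arm frame (0.0107, -0.0761)
  A=0.1593, B=-0.2080, C=(l²−L²−A²−y'²−z²)/(2L)=0.0565
  θ3 = atan2(B,A) + arccos(C/0.2620) = 0.4363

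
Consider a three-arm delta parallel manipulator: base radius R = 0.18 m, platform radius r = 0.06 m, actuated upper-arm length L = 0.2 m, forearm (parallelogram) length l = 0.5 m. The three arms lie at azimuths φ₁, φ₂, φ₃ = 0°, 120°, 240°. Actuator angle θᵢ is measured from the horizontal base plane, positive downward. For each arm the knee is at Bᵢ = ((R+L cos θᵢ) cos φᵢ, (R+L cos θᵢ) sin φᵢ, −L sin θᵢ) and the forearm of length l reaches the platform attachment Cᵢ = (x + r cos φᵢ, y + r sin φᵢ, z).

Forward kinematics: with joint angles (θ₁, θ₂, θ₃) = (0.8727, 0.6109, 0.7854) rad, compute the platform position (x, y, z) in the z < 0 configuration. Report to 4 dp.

φ1=0.0°: virtual centre (0.2486, 0.0000, -0.1532), radius l
arm 2 at φ=120.0°: e+L cos θ2 = 0.2838;  O2 = (-0.1419, 0.2458, -0.1147)
O3 = (0.2614·cos240.0°, 0.2614·sin240.0°, -0.1414) = (-0.1307, -0.2264, -0.1414)
subtract pairs → two planes through P
[-0.7809 0.4916 0.0770]·P = 0.0085;  [-0.7585 -0.4528 0.0236]·P = 0.0031
det = 0.7265;  x = -0.0074+0.0639z,  y = 0.0055+-0.0550z
sphere 1 gives Az²+Bz+C=0 with A=1.0071, B=0.2731, C=-0.1610;  B²−4AC=0.7232;  roots -0.5578, 0.2866;  negative root z = -0.5578
x = -0.0430, y = 0.0362

(-0.0430, 0.0362, -0.5578)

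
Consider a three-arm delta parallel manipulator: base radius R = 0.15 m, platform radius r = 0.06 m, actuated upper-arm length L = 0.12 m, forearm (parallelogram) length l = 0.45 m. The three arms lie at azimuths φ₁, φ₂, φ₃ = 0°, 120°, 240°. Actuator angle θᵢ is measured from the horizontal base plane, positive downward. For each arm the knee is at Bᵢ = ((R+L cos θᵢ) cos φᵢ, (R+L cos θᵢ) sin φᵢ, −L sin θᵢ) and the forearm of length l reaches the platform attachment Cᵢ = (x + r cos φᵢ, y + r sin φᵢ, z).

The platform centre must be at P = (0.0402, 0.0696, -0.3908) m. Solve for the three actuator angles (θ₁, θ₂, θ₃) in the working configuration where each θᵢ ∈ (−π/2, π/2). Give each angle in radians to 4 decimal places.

θ₁ = -0.1745, θ₂ = -0.1744, θ₃ = 0.3490

φ1=0.0° → target in arm frame (0.0402, 0.0696)
  A=0.0498, B=-0.3908, C=(l²−L²−A²−y'²−z²)/(2L)=0.1169
  √(A²+B²)=0.3940;  θ1 = -1.4440+1.2696 ≈ -0.1745
arm 2 (φ=120.0°): x'=0.0402, y'=-0.0696
  A cos θ + B sin θ = C:  0.0498·cos θ + -0.3908·sin θ = 0.1169
  θ2 = atan2(B,A) + arccos(C/0.3940) = -0.1744
arm 3 (φ=240.0°): x'=-0.0804, y'=0.0000
  A=0.1704, B=-0.3908, C=(l²−L²−A²−y'²−z²)/(2L)=0.0264
  √(A²+B²)=0.4263;  θ3 = -1.1597+1.5087 ≈ 0.3490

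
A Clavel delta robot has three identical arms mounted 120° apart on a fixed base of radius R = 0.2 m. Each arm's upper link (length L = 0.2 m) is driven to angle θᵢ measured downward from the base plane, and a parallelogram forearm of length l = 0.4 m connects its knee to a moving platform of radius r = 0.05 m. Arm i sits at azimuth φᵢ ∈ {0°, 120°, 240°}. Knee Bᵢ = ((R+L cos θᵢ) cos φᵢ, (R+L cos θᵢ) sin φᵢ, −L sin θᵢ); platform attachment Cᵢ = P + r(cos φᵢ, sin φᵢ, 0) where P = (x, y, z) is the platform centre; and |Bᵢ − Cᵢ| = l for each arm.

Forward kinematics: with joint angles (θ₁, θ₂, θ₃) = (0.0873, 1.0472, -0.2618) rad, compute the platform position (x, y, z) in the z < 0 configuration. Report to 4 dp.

arm 1 at φ=0.0°: ρ1 = 0.3492;  S1 = (0.3492, 0.0000, -0.0174)
S2 = (0.2500·cos120.0°, 0.2500·sin120.0°, -0.1732) = (-0.1250, 0.2165, -0.1732)
arm 3 at φ=240.0°: ρ3 = 0.3432;  S3 = (-0.1716, -0.2972, 0.0518)
|S₂|²−|S₁|² = -0.0298;  |S₃|²−|S₁|² = -0.0018
[-0.9485 0.4330 -0.3115]·P = -0.0298;  [-1.0417 -0.5944 0.1384]·P = -0.0018
det = 1.0148;  x = 0.0182+-0.1234z,  y = -0.0289+0.4491z
sphere 1 gives Az²+Bz+C=0 with A=1.2169, B=0.0907, C=-0.0493;  B²−4AC=0.2481;  roots -0.2419, 0.1674;  negative root z = -0.2419
x = 0.0481, y = -0.1375

(0.0481, -0.1375, -0.2419)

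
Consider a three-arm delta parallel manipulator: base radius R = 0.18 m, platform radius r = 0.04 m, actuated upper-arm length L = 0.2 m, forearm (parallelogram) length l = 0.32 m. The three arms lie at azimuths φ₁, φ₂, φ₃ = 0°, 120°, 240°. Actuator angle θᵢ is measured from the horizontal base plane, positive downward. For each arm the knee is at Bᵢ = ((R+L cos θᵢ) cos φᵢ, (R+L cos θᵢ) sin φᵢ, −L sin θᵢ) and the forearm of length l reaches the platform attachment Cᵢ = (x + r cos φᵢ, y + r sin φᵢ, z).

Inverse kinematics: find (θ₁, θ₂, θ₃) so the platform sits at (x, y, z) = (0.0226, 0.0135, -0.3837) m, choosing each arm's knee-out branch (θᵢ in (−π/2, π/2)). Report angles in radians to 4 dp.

arm 1 (φ=0.0°): x'=0.0226, y'=0.0135
  A cos θ + B sin θ = C:  0.1174·cos θ + -0.3837·sin θ = -0.2470
  γ=atan2(-0.3837,0.1174)=-1.2739;  ψ=arccos(-0.6155)=2.2338;  θ1=γ+ψ≈0.9600
rotate P by −φ2: (0.0004, -0.0263, -0.3837)
  A cos θ + B sin θ = C:  0.1396·cos θ + -0.3837·sin θ = -0.2625
  θ2 = atan2(B,A) + arccos(C/0.4083) = 1.0473
rotate P by −φ3: (-0.0230, 0.0128, -0.3837)
  e−x'=0.1630;  (l²−L²−(e−x')²−y'²−z²)/2L = -0.2789
  θ3 = atan2(B,A) + arccos(C/0.4169) = 1.1345

θ₁ = 0.9600, θ₂ = 1.0473, θ₃ = 1.1345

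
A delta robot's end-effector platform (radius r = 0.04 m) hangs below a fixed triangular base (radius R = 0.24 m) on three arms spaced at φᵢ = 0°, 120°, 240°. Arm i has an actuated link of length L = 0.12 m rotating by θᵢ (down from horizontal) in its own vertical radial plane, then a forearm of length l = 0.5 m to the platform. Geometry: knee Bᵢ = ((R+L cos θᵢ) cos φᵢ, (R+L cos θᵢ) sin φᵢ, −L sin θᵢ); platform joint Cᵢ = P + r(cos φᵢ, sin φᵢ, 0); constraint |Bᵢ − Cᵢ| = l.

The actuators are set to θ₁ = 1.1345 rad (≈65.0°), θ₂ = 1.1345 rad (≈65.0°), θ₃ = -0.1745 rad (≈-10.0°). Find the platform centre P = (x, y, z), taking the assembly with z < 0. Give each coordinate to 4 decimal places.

O1 = (0.2507·cos0.0°, 0.2507·sin0.0°, -0.1088) = (0.2507, 0.0000, -0.1088)
O2 = (0.2507·cos120.0°, 0.2507·sin120.0°, -0.1088) = (-0.1254, 0.2171, -0.1088)
arm 3 at φ=240.0°: (R−r)+L cos θ3 = 0.3182;  O3 = (-0.1591, -0.2755, 0.0208)
eliminate P² terms by subtracting sphere 1 from 2 and 3
plane₁₂: -0.7521x+0.4342y+0.0000z = 0.0000
det = 0.7704;  x = -0.0152+0.1461z,  y = -0.0263+0.2530z
into |P−O₁|² = l²: 1.0854z² + 0.1265z + -0.1668 = 0;  Δ = 0.7400;  z = -0.4546 or 0.3380 → z<0 root = -0.4546
x = -0.0816, y = -0.1414

(-0.0816, -0.1414, -0.4546)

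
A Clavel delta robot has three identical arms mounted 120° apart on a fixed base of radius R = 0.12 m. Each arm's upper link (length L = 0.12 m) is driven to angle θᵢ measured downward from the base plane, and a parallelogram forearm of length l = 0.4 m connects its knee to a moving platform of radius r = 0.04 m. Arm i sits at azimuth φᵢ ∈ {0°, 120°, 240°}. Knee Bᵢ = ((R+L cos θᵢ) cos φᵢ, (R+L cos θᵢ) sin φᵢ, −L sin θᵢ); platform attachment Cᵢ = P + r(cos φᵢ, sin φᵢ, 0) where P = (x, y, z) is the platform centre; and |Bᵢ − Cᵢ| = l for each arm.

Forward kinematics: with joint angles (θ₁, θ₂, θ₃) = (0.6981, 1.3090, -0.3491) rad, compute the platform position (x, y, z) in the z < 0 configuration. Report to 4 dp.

(-0.0163, -0.2287, -0.3460)

φ1=0.0°: virtual centre (0.1719, 0.0000, -0.0771), radius l
φ2=120.0°: virtual centre (-0.0555, 0.0962, -0.1159), radius l
φ3=240.0°: virtual centre (-0.0964, -0.1669, 0.0410), radius l
eliminate P² terms by subtracting sphere 1 from 2 and 3
linear system: -0.4549x+0.1924y = -0.0097−-0.0776z; -0.5366x+-0.3339y = 0.0033−0.2364z
Cramer: x(z) = 0.0102+0.0767z;  y(z) = -0.0264+0.5846z
sphere 1 gives Az²+Bz+C=0 with A=1.3477, B=0.0986, C=-0.1272;  B²−4AC=0.6954;  roots -0.3460, 0.2728;  negative root z = -0.3460
x = -0.0163, y = -0.2287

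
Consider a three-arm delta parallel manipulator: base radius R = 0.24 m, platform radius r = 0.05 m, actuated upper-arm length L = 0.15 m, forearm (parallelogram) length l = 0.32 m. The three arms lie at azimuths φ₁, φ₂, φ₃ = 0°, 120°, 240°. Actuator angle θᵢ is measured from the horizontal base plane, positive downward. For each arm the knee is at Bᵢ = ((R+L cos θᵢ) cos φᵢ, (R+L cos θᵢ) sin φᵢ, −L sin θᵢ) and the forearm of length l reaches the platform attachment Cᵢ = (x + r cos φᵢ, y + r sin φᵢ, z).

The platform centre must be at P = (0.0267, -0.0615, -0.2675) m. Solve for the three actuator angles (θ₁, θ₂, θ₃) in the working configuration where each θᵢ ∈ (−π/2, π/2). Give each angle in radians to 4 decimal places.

θ₁ = 0.7854, θ₂ = 1.3087, θ₃ = 0.6981

arm 1 (φ=0.0°): x'=0.0267, y'=-0.0615
  A cos θ + B sin θ = C:  0.1633·cos θ + -0.2675·sin θ = -0.0737
  √(A²+B²)=0.3134;  θ1 = -1.0227+1.8081 ≈ 0.7854
arm 2 (φ=120.0°): x'=-0.0666, y'=0.0076
  A cos θ + B sin θ = C:  0.2566·cos θ + -0.2675·sin θ = -0.1919
  γ=atan2(-0.2675,0.2566)=-0.8062;  ψ=arccos(-0.5176)=2.1149;  θ2=γ+ψ≈1.3087
φ3=240.0° → target in arm frame (0.0399, 0.0539)
  A=0.1501, B=-0.2675, C=(l²−L²−A²−y'²−z²)/(2L)=-0.0570
  √(A²+B²)=0.3067;  θ3 = -1.0595+1.7576 ≈ 0.6981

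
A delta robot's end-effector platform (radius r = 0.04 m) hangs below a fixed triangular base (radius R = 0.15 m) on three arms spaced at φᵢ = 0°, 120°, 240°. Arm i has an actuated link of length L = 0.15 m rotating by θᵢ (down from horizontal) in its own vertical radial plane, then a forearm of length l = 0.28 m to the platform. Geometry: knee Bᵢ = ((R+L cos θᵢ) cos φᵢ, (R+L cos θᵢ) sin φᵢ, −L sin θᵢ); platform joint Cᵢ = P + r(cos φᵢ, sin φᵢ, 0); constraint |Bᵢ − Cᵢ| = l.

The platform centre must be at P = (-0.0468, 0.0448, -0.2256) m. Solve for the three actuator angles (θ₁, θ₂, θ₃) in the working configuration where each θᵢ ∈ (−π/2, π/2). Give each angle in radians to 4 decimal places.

rotate P by −φ1: (-0.0468, 0.0448, -0.2256)
  e−x'=0.1568;  (l²−L²−(e−x')²−y'²−z²)/2L = -0.0720
  γ=atan2(-0.2256,0.1568)=-0.9634;  ψ=arccos(-0.2619)=1.8358;  θ1=γ+ψ≈0.8724
φ2=120.0° → target in arm frame (0.0622, 0.0181)
  A=0.0478, B=-0.2256, C=(l²−L²−A²−y'²−z²)/(2L)=0.0080
  γ=atan2(-0.2256,0.0478)=-1.3620;  ψ=arccos(0.0346)=1.5362;  θ2=γ+ψ≈0.1742
φ3=240.0° → target in arm frame (-0.0154, -0.0629)
  e−x'=0.1254;  (l²−L²−(e−x')²−y'²−z²)/2L = -0.0489
  θ3 = atan2(B,A) + arccos(C/0.2581) = 0.6981

θ₁ = 0.8724, θ₂ = 0.1742, θ₃ = 0.6981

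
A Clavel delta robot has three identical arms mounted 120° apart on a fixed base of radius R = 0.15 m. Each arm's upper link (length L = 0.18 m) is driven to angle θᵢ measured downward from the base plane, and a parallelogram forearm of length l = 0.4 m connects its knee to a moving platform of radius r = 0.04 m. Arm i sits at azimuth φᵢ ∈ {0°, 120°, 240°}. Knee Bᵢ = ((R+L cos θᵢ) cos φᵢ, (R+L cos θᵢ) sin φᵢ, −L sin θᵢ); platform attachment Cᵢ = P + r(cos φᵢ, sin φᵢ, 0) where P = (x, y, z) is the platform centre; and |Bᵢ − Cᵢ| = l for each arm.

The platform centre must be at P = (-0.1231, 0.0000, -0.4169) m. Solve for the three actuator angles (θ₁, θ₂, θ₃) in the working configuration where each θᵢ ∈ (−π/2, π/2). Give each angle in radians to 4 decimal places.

φ1=0.0° → target in arm frame (-0.1231, 0.0000)
  e−x'=0.2331;  (l²−L²−(e−x')²−y'²−z²)/2L = -0.2793
  γ=atan2(-0.4169,0.2331)=-1.0610;  ψ=arccos(-0.5847)=2.1953;  θ1=γ+ψ≈1.1343
arm 2 (φ=120.0°): x'=0.0615, y'=0.1066
  A cos θ + B sin θ = C:  0.0485·cos θ + -0.4169·sin θ = -0.1664
  γ=atan2(-0.4169,0.0485)=-1.4551;  ψ=arccos(-0.3966)=1.9786;  θ2=γ+ψ≈0.5235
rotate P by −φ3: (0.0616, -0.1066, -0.4169)
  A=0.0484, B=-0.4169, C=(l²−L²−A²−y'²−z²)/(2L)=-0.1664
  √(A²+B²)=0.4197;  θ3 = -1.4551+1.9786 ≈ 0.5235

θ₁ = 1.1343, θ₂ = 0.5235, θ₃ = 0.5235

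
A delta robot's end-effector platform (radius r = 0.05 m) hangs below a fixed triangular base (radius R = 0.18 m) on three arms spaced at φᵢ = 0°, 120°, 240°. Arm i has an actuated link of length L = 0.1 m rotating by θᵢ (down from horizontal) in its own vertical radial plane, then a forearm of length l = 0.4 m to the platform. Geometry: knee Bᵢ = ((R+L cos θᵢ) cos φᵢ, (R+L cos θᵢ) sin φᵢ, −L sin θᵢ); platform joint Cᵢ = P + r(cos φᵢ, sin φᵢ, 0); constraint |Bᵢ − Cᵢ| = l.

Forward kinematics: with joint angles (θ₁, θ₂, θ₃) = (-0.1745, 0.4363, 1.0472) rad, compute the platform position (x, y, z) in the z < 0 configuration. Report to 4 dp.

arm 1 at φ=0.0°: e+L cos θ1 = 0.2285;  S1 = (0.2285, 0.0000, 0.0174)
S2 = (0.2206·cos120.0°, 0.2206·sin120.0°, -0.0423) = (-0.1103, 0.1911, -0.0423)
S3 = (0.1800·cos240.0°, 0.1800·sin240.0°, -0.0866) = (-0.0900, -0.1559, -0.0866)
subtract pairs → two planes through P
linear system: -0.6776x+0.3821y = -0.0020−-0.1192z; -0.6370x+-0.3118y = -0.0126−-0.2079z
det = 0.4547;  x = 0.0120+-0.2565z,  y = 0.0159+-0.1428z
into |P−S₁|² = l²: 1.0862z² + 0.0718z + -0.1126 = 0;  Δ = 0.4943;  z = -0.3567 or 0.2906 → z<0 root = -0.3567
x = 0.1035, y = 0.0669

(0.1035, 0.0669, -0.3567)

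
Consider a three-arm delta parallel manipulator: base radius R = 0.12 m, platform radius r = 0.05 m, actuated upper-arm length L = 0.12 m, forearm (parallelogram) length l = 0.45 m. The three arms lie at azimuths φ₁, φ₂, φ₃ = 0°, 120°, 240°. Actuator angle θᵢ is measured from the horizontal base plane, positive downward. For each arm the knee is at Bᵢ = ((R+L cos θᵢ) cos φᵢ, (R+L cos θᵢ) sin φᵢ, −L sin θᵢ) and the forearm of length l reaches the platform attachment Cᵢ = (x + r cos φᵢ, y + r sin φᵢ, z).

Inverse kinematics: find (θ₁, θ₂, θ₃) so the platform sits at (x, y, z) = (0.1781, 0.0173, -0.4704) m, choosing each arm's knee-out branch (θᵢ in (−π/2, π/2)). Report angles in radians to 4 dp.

rotate P by −φ1: (0.1781, 0.0173, -0.4704)
  e−x'=-0.1081;  (l²−L²−(e−x')²−y'²−z²)/2L = -0.1882
  γ=atan2(-0.4704,-0.1081)=-1.7967;  ψ=arccos(-0.3899)=1.9713;  θ1=γ+ψ≈0.1746
arm 2 (φ=120.0°): x'=-0.0741, y'=-0.1629
  A=0.1441, B=-0.4704, C=(l²−L²−A²−y'²−z²)/(2L)=-0.3353
  θ2 = atan2(B,A) + arccos(C/0.4920) = 1.0470
arm 3 (φ=240.0°): x'=-0.1040, y'=0.1456
  A cos θ + B sin θ = C:  0.1740·cos θ + -0.4704·sin θ = -0.3527
  γ=atan2(-0.4704,0.1740)=-1.2164;  ψ=arccos(-0.7033)=2.3508;  θ3=γ+ψ≈1.1344

θ₁ = 0.1746, θ₂ = 1.0470, θ₃ = 1.1344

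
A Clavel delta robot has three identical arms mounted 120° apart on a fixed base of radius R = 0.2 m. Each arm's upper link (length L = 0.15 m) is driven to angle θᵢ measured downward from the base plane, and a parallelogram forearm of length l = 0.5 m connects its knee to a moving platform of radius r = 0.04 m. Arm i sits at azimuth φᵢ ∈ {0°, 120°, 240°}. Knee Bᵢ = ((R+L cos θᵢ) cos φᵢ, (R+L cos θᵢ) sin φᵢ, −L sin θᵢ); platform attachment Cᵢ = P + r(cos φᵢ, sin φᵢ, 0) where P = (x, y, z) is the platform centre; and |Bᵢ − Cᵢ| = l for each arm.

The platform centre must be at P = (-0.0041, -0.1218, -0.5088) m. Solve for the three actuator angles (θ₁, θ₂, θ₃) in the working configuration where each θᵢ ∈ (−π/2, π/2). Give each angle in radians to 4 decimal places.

θ₁ = 0.7855, θ₂ = 1.1344, θ₃ = 0.3491

φ1=0.0° → target in arm frame (-0.0041, -0.1218)
  A cos θ + B sin θ = C:  0.1641·cos θ + -0.5088·sin θ = -0.2438
  θ1 = atan2(B,A) + arccos(C/0.5346) = 0.7855
rotate P by −φ2: (-0.1034, 0.0645, -0.5088)
  A cos θ + B sin θ = C:  0.2634·cos θ + -0.5088·sin θ = -0.3498
  √(A²+B²)=0.5730;  θ2 = -1.0930+2.2274 ≈ 1.1344
rotate P by −φ3: (0.1075, 0.0573, -0.5088)
  e−x'=0.0525;  (l²−L²−(e−x')²−y'²−z²)/2L = -0.1247
  θ3 = atan2(B,A) + arccos(C/0.5115) = 0.3491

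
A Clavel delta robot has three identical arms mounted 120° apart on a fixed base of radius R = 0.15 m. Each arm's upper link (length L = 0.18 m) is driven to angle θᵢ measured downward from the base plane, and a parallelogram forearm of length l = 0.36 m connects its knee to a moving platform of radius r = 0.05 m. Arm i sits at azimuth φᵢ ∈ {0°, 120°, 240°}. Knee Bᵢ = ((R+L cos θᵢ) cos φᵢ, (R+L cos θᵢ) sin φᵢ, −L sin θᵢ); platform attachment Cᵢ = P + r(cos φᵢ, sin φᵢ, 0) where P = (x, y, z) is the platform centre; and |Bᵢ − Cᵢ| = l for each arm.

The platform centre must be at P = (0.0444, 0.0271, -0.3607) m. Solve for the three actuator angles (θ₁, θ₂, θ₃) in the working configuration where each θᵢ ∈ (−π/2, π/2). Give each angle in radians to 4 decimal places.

θ₁ = 0.4363, θ₂ = 0.6108, θ₃ = 0.7854

rotate P by −φ1: (0.0444, 0.0271, -0.3607)
  e−x'=0.0556;  (l²−L²−(e−x')²−y'²−z²)/2L = -0.1020
  θ1 = atan2(B,A) + arccos(C/0.3650) = 0.4363
arm 2 (φ=120.0°): x'=0.0013, y'=-0.0520
  A=0.0987, B=-0.3607, C=(l²−L²−A²−y'²−z²)/(2L)=-0.1260
  γ=atan2(-0.3607,0.0987)=-1.3036;  ψ=arccos(-0.3369)=1.9144;  θ2=γ+ψ≈0.6108
φ3=240.0° → target in arm frame (-0.0457, 0.0249)
  e−x'=0.1457;  (l²−L²−(e−x')²−y'²−z²)/2L = -0.1521
  √(A²+B²)=0.3890;  θ3 = -1.1870+1.9724 ≈ 0.7854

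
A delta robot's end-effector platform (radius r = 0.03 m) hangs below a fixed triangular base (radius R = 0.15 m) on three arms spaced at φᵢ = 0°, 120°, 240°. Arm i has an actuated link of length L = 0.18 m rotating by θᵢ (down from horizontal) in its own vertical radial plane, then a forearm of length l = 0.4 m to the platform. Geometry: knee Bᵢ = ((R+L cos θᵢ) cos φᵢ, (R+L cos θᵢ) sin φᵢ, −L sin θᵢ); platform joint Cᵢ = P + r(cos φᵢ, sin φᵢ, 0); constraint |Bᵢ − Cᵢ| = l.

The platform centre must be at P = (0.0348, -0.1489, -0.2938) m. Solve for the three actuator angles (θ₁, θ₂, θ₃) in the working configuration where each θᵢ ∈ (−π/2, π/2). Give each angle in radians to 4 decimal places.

θ₁ = 0.1744, θ₂ = 0.9598, θ₃ = -0.2614

rotate P by −φ1: (0.0348, -0.1489, -0.2938)
  e−x'=0.0852;  (l²−L²−(e−x')²−y'²−z²)/2L = 0.0329
  γ=atan2(-0.2938,0.0852)=-1.2885;  ψ=arccos(0.1076)=1.4630;  θ1=γ+ψ≈0.1744
arm 2 (φ=120.0°): x'=-0.1464, y'=0.0443
  A=0.2664, B=-0.2938, C=(l²−L²−A²−y'²−z²)/(2L)=-0.0878
  √(A²+B²)=0.3966;  θ2 = -0.8344+1.7942 ≈ 0.9598
arm 3 (φ=240.0°): x'=0.1116, y'=0.1046
  e−x'=0.0084;  (l²−L²−(e−x')²−y'²−z²)/2L = 0.0841
  √(A²+B²)=0.2939;  θ3 = -1.5420+1.2807 ≈ -0.2614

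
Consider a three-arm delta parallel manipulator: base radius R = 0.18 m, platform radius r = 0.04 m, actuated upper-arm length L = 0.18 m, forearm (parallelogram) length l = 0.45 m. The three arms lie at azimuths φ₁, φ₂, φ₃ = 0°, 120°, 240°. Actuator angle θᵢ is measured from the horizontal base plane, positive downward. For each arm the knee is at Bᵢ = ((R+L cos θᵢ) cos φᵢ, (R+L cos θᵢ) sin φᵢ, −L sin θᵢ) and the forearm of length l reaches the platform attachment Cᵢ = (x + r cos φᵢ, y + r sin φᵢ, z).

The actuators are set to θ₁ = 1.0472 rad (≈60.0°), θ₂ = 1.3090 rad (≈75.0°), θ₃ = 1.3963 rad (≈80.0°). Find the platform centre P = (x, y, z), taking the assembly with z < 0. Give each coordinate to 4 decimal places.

(0.0579, 0.0146, -0.5714)

arm 1 at φ=0.0°: e+L cos θ1 = 0.2300;  S1 = (0.2300, 0.0000, -0.1559)
φ2=120.0°: virtual centre (-0.0933, 0.1616, -0.1739), radius l
arm 3 at φ=240.0°: e+L cos θ3 = 0.1713;  S3 = (-0.0856, -0.1483, -0.1773)
subtract pairs → two planes through P
plane₁₂: -0.6466x+0.3232y+-0.0360z = -0.0122
det = 0.3958;  x = 0.0225+-0.0619z,  y = 0.0075+-0.0125z
into |P−S₁|² = l²: 1.0040z² + 0.3373z + -0.1351 = 0;  Δ = 0.6563;  z = -0.5714 or 0.2355 → z<0 root = -0.5714
x = 0.0579, y = 0.0146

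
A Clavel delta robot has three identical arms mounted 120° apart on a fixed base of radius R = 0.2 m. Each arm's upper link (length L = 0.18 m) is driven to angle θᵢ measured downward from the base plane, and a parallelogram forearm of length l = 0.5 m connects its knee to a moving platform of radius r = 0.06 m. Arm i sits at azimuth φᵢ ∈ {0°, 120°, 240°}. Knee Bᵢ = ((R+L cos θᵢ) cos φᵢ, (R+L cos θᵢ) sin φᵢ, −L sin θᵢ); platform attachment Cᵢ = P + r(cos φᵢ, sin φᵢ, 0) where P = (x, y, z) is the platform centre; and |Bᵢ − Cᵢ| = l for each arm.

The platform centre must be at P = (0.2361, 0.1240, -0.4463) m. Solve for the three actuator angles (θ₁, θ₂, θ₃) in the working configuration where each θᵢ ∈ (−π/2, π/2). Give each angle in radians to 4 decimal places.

θ₁ = -0.1744, θ₂ = 0.7856, θ₃ = 1.3965

φ1=0.0° → target in arm frame (0.2361, 0.1240)
  A=-0.0961, B=-0.4463, C=(l²−L²−A²−y'²−z²)/(2L)=-0.0172
  √(A²+B²)=0.4565;  θ1 = -1.7829+1.6085 ≈ -0.1744
arm 2 (φ=120.0°): x'=-0.0107, y'=-0.2665
  A=0.1507, B=-0.4463, C=(l²−L²−A²−y'²−z²)/(2L)=-0.2091
  θ2 = atan2(B,A) + arccos(C/0.4710) = 0.7856
φ3=240.0° → target in arm frame (-0.2254, 0.1425)
  A cos θ + B sin θ = C:  0.3654·cos θ + -0.4463·sin θ = -0.3762
  γ=atan2(-0.4463,0.3654)=-0.8847;  ψ=arccos(-0.6522)=2.2812;  θ3=γ+ψ≈1.3965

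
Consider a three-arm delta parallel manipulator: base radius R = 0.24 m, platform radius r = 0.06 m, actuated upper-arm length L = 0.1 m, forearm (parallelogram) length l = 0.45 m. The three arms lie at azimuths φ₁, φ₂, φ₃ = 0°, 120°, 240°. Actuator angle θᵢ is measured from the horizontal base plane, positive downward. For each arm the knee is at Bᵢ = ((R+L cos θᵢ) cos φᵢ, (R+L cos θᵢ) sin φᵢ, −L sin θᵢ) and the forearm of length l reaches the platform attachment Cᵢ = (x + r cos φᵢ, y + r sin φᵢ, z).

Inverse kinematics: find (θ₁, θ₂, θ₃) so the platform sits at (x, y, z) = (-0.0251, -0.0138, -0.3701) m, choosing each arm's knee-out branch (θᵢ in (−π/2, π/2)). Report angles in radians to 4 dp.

arm 1 (φ=0.0°): x'=-0.0251, y'=-0.0138
  A=0.2051, B=-0.3701, C=(l²−L²−A²−y'²−z²)/(2L)=0.0663
  θ1 = atan2(B,A) + arccos(C/0.4231) = 0.3486
arm 2 (φ=120.0°): x'=0.0006, y'=0.0286
  A cos θ + B sin θ = C:  0.1794·cos θ + -0.3701·sin θ = 0.1126
  γ=atan2(-0.3701,0.1794)=-1.1194;  ψ=arccos(0.2738)=1.2935;  θ2=γ+ψ≈0.1740
arm 3 (φ=240.0°): x'=0.0245, y'=-0.0148
  A=0.1555, B=-0.3701, C=(l²−L²−A²−y'²−z²)/(2L)=0.1556
  √(A²+B²)=0.4014;  θ3 = -1.1730+1.1727 ≈ -0.0004

θ₁ = 0.3486, θ₂ = 0.1740, θ₃ = -0.0004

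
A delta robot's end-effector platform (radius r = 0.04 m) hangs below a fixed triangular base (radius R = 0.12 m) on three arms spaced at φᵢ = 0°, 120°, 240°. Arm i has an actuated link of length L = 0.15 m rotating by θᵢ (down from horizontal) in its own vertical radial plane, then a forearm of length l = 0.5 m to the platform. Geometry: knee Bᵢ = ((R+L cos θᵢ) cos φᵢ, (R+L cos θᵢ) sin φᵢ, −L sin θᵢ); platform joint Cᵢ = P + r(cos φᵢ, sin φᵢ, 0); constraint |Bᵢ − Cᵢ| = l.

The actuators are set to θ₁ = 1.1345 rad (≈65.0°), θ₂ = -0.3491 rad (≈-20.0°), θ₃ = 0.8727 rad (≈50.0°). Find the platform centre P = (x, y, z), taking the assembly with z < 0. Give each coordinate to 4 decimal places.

(-0.1910, 0.2114, -0.4418)

S1 = (0.1434·cos0.0°, 0.1434·sin0.0°, -0.1359) = (0.1434, 0.0000, -0.1359)
φ2=120.0°: virtual centre (-0.1105, 0.1914, 0.0513), radius l
arm 3 at φ=240.0°: (R−r)+L cos θ3 = 0.1764;  S3 = (-0.0882, -0.1528, -0.1149)
|S₂|²−|S₁|² = 0.0124;  |S₃|²−|S₁|² = 0.0053
[-0.5077 0.3827 0.3745]·P = 0.0124;  [-0.4632 -0.3056 0.0421]·P = 0.0053
Cramer: x(z) = -0.0175+0.3927z;  y(z) = 0.0092-0.4576z
sphere 1 gives Az²+Bz+C=0 with A=1.3636, B=0.1371, C=-0.2056;  B²−4AC=1.1400;  roots -0.4418, 0.3412;  negative root z = -0.4418
x = -0.1910, y = 0.2114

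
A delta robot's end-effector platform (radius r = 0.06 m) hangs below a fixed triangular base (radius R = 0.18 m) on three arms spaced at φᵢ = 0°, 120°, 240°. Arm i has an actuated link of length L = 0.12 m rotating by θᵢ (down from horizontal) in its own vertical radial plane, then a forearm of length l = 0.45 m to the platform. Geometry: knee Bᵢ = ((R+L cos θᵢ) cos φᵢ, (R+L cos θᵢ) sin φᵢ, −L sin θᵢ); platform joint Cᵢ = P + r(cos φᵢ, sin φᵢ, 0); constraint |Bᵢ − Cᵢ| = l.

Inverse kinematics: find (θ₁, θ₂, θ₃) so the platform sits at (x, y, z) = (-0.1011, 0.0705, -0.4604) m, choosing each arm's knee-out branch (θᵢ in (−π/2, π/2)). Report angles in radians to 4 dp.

θ₁ = 1.1345, θ₂ = 0.2620, θ₃ = 0.7854

arm 1 (φ=0.0°): x'=-0.1011, y'=0.0705
  e−x'=0.2211;  (l²−L²−(e−x')²−y'²−z²)/2L = -0.3238
  θ1 = atan2(B,A) + arccos(C/0.5107) = 1.1345
φ2=120.0° → target in arm frame (0.1116, 0.0523)
  e−x'=0.0084;  (l²−L²−(e−x')²−y'²−z²)/2L = -0.1111
  γ=atan2(-0.4604,0.0084)=-1.5526;  ψ=arccos(-0.2414)=1.8146;  θ2=γ+ψ≈0.2620
rotate P by −φ3: (-0.0105, -0.1228, -0.4604)
  A cos θ + B sin θ = C:  0.1305·cos θ + -0.4604·sin θ = -0.2333
  √(A²+B²)=0.4785;  θ3 = -1.2946+2.0799 ≈ 0.7854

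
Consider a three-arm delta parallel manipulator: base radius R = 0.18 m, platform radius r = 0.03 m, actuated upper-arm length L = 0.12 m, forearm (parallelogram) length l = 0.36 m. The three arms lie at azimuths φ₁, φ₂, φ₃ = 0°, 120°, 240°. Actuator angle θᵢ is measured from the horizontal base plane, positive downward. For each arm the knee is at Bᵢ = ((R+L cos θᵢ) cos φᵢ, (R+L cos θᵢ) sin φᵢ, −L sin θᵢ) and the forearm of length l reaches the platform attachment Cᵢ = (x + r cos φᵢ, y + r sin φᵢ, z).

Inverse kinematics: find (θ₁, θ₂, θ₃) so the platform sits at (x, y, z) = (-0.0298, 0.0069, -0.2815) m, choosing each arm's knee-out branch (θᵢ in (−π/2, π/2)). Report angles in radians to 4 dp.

arm 1 (φ=0.0°): x'=-0.0298, y'=0.0069
  e−x'=0.1798;  (l²−L²−(e−x')²−y'²−z²)/2L = 0.0149
  θ1 = atan2(B,A) + arccos(C/0.3340) = 0.5237
arm 2 (φ=120.0°): x'=0.0209, y'=0.0224
  A cos θ + B sin θ = C:  0.1291·cos θ + -0.2815·sin θ = 0.0783
  γ=atan2(-0.2815,0.1291)=-1.1407;  ψ=arccos(0.2527)=1.3153;  θ2=γ+ψ≈0.1746
arm 3 (φ=240.0°): x'=0.0089, y'=-0.0293
  A=0.1411, B=-0.2815, C=(l²−L²−A²−y'²−z²)/(2L)=0.0633
  √(A²+B²)=0.3149;  θ3 = -1.1062+1.3683 ≈ 0.2621

θ₁ = 0.5237, θ₂ = 0.1746, θ₃ = 0.2621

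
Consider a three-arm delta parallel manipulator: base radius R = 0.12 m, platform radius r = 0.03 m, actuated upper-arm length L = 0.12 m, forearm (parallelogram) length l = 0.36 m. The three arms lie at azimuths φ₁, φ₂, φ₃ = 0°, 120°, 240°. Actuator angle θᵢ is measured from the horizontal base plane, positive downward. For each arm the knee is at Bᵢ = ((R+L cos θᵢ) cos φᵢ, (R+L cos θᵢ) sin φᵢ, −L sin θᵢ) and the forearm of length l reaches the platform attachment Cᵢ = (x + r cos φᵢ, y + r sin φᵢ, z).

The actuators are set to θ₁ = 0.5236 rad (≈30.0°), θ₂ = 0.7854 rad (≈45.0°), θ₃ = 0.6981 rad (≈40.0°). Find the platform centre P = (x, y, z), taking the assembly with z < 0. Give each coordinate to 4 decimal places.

(0.0334, -0.0120, -0.3820)

arm 1 at φ=0.0°: ρ1 = 0.1939;  S1 = (0.1939, 0.0000, -0.0600)
S2 = (0.1749·cos120.0°, 0.1749·sin120.0°, -0.0849) = (-0.0874, 0.1514, -0.0849)
φ3=240.0°: virtual centre (-0.0910, -0.1576, -0.0771), radius l
eliminate P² terms by subtracting sphere 1 from 2 and 3
[-0.5627 0.3029 -0.0497]·P = -0.0034;  [-0.5698 -0.3151 -0.0343]·P = -0.0022
det = 0.3499;  x = 0.0050+-0.0744z,  y = -0.0021+0.0258z
into |P−S₁|² = l²: 1.0062z² + 0.1480z + -0.0903 = 0;  Δ = 0.3853;  z = -0.3820 or 0.2349 → z<0 root = -0.3820
x = 0.0334, y = -0.0120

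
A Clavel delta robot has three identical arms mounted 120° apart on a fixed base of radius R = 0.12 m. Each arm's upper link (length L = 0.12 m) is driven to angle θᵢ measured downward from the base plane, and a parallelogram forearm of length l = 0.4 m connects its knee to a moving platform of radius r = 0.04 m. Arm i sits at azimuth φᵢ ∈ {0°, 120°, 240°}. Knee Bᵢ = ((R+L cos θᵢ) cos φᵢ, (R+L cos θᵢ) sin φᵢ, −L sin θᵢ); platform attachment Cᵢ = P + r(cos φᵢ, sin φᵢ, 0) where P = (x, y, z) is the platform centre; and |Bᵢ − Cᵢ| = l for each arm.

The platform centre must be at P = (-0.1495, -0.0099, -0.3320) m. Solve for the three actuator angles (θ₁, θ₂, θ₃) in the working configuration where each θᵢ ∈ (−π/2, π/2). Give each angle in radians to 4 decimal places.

rotate P by −φ1: (-0.1495, -0.0099, -0.3320)
  A cos θ + B sin θ = C:  0.2295·cos θ + -0.3320·sin θ = -0.0725
  √(A²+B²)=0.4036;  θ1 = -0.9660+1.7513 ≈ 0.7854
rotate P by −φ2: (0.0662, 0.1344, -0.3320)
  A=0.0138, B=-0.3320, C=(l²−L²−A²−y'²−z²)/(2L)=0.0713
  √(A²+B²)=0.3323;  θ2 = -1.5292+1.3545 ≈ -0.1747
φ3=240.0° → target in arm frame (0.0833, -0.1245)
  e−x'=-0.0033;  (l²−L²−(e−x')²−y'²−z²)/2L = 0.0827
  θ3 = atan2(B,A) + arccos(C/0.3320) = -0.2619

θ₁ = 0.7854, θ₂ = -0.1747, θ₃ = -0.2619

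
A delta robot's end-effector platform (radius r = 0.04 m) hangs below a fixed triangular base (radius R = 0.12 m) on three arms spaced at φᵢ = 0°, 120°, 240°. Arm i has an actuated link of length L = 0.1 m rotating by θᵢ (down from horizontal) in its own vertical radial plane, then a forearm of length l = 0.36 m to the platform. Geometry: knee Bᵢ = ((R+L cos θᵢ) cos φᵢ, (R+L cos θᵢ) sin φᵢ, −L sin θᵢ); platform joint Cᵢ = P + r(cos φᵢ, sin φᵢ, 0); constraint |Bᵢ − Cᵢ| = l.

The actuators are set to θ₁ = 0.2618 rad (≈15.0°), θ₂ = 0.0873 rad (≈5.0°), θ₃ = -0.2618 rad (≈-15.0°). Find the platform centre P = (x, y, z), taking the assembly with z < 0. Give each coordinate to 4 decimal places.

(-0.0409, -0.0343, -0.3107)

arm 1 at φ=0.0°: (R−r)+L cos θ1 = 0.1766;  S1 = (0.1766, 0.0000, -0.0259)
S2 = (0.1796·cos120.0°, 0.1796·sin120.0°, -0.0087) = (-0.0898, 0.1556, -0.0087)
S3 = (0.1766·cos240.0°, 0.1766·sin240.0°, 0.0259) = (-0.0883, -0.1529, 0.0259)
eliminate P² terms by subtracting sphere 1 from 2 and 3
linear system: -0.5328x+0.3111y = 0.0005−0.0343z; -0.5298x+-0.3059y = 0.0000−0.1035z
Cramer: x(z) = -0.0005+0.1303z;  y(z) = 0.0008+0.1128z
sphere 1 gives Az²+Bz+C=0 with A=1.0297, B=0.0058, C=-0.0976;  B²−4AC=0.4020;  roots -0.3107, 0.3050;  negative root z = -0.3107
x = -0.0409, y = -0.0343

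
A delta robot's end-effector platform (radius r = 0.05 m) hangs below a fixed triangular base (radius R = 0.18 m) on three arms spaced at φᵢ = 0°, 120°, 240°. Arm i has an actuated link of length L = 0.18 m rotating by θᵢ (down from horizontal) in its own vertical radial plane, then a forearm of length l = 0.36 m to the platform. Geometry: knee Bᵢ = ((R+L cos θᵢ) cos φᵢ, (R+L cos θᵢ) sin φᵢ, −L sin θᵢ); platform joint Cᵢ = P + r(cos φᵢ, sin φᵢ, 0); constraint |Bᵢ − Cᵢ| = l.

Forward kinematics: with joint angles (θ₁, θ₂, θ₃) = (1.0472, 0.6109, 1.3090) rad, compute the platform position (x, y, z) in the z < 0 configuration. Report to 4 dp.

arm 1 at φ=0.0°: ρ1 = 0.2200;  S1 = (0.2200, 0.0000, -0.1559)
S2 = (0.2774·cos120.0°, 0.2774·sin120.0°, -0.1032) = (-0.1387, 0.2403, -0.1032)
arm 3 at φ=240.0°: ρ3 = 0.1766;  S3 = (-0.0883, -0.1529, -0.1739)
|S₂|²−|S₁|² = 0.0149;  |S₃|²−|S₁|² = -0.0113
[-0.7174 0.4805 0.1053]·P = 0.0149;  [-0.6166 -0.3059 -0.0360]·P = -0.0113
det = 0.5157;  x = 0.0017+0.0289z,  y = 0.0336+-0.1759z
into |P−S₁|² = l²: 1.0318z² + 0.2873z + -0.0565 = 0;  Δ = 0.3157;  z = -0.4115 or 0.1331 → z<0 root = -0.4115
x = -0.0102, y = 0.1059

(-0.0102, 0.1059, -0.4115)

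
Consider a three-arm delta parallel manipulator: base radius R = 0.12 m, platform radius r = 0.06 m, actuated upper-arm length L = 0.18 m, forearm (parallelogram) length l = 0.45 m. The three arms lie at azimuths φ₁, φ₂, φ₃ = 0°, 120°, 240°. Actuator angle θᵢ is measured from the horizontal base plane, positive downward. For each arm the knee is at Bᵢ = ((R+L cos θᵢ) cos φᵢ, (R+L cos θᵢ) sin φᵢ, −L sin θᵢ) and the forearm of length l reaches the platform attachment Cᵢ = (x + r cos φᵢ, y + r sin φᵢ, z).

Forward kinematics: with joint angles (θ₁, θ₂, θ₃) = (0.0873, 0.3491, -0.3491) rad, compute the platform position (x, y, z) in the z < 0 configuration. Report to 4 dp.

(-0.0146, -0.1145, -0.3691)

arm 1 at φ=0.0°: (R−r)+L cos θ1 = 0.2393;  S1 = (0.2393, 0.0000, -0.0157)
arm 2 at φ=120.0°: (R−r)+L cos θ2 = 0.2291;  S2 = (-0.1146, 0.1984, -0.0616)
arm 3 at φ=240.0°: (R−r)+L cos θ3 = 0.2291;  S3 = (-0.1146, -0.1984, 0.0616)
eliminate P² terms by subtracting sphere 1 from 2 and 3
linear system: -0.7078x+0.3969y = -0.0012−-0.0918z; -0.7078x+-0.3969y = -0.0012−0.1545z
det = 0.5618;  x = 0.0017+0.0443z,  y = 0.0000+0.3103z
into |P−S₁|² = l²: 1.0982z² + 0.0103z + -0.1458 = 0;  Δ = 0.6406;  z = -0.3691 or 0.3597 → z<0 root = -0.3691
x = -0.0146, y = -0.1145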